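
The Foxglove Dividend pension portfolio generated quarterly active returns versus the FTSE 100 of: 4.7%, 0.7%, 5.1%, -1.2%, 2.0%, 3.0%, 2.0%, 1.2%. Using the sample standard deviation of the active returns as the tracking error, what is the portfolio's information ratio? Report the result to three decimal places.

1.053

Mean return r̄ = 17.50 / 8 = 2.1875%
Sample std dev = √[30.1888 / 7] = 2.0767%
IR = r̄ / tracking error = 2.1875 / 2.0767 = 1.0534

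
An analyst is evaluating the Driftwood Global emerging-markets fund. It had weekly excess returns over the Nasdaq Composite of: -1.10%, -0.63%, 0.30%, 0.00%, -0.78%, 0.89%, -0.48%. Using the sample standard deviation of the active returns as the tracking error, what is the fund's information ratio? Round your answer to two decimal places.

-0.37

Mean return μ = -1.800 / 7 = -0.2571%
Σ(r − μ)² = (-1.1 − (-0.2571))² + (-0.63 − (-0.2571))² + … = 2.8649
sample σ = √(2.8649 / 6) = √0.4775 = 0.6910%
IR = μ / tracking error = -0.2571 / 0.6910 = -0.3721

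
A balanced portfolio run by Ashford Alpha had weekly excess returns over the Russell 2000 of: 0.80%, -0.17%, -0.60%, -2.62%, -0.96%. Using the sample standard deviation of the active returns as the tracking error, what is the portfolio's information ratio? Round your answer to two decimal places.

-0.57

r̄ = (0.8 − 0.17 − 0.6 − 2.62 − 0.96) / 5 = -0.7100%
Σ(r − r̄)² = 6.2944; sample σ = √(6.2944/4) = 1.2544%
IR = r̄ / tracking error = -0.7100 / 1.2544 = -0.5660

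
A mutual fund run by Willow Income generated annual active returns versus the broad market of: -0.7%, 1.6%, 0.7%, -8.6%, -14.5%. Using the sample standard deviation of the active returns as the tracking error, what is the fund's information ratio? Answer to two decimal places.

Mean return r̄ = -21.50 / 5 = -4.3000%
Sample std dev = √[195.3000 / 4] = 6.9875%
IR = r̄ / tracking error = -4.3000 / 6.9875 = -0.6154

-0.62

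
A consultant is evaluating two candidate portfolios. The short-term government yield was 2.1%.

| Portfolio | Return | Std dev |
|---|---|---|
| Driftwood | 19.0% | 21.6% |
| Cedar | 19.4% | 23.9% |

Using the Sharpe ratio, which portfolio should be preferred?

Driftwood: Sharpe ratio = (19.0% − 2.1%) / 21.6% = 0.782
Cedar: Sharpe ratio = (19.4% − 2.1%) / 23.9% = 0.724
Highest: Driftwood (0.782).

Driftwood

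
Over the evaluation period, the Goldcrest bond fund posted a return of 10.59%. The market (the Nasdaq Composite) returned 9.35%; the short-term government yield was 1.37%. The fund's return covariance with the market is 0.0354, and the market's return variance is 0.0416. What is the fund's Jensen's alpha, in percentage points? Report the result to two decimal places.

β = Cov / Var = 0.0354 / 0.0416 = 0.8510
E[R] = Rf + β(Rm − Rf) = 1.37% + 0.8510 × (9.35% − 1.37%) = 8.1610%
α = Rp − E[R] = 10.59% − 8.1610% = 2.4290

2.43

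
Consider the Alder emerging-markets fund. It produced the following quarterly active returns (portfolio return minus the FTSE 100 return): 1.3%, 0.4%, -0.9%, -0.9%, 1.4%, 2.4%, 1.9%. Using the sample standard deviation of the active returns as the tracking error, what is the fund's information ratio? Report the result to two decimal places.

0.61

μ = (1.3 + 0.4 − 0.9 − 0.9 + 1.4 + 2.4 + 1.9) / 7 = 0.8000%
Σ(r − μ)² = (1.3 − 0.8000)² + (0.4 − 0.8000)² + (-0.9 − 0.8000)² + … = 10.3200
sample σ = √(10.3200 / 6) = √1.7200 = 1.3115%
IR = μ / tracking error = 0.8000 / 1.3115 = 0.6100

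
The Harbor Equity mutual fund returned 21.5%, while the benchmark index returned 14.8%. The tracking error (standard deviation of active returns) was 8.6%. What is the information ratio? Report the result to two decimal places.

0.78

IR = (Rp − Rb) / TE = (21.5% − 14.8%) / 8.6% = 6.70% / 8.6% = 0.7791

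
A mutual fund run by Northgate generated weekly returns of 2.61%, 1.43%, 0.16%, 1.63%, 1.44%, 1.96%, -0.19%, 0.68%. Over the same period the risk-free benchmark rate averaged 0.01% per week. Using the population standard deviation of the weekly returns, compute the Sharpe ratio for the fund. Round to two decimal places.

r̄ = (2.61 + 1.43 + 0.16 + 1.63 + 1.44 + 1.96 − 0.19 + 0.68) / 8 = 1.2150%
Population std dev = √[6.1434 / 8] = 0.8763%
Sharpe = (r̄ − rf) / σ = (1.2150 − 0.01) / 0.8763 = 1.2050 / 0.8763 = 1.3751

1.38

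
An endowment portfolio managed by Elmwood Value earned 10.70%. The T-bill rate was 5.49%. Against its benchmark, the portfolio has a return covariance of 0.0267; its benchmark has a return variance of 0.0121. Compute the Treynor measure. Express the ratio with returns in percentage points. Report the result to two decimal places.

2.36

β = Cov / Var = 0.0267 / 0.0121 = 2.2066
Treynor = (Rp − Rf) / β = (10.70% − 5.49%) / 2.2066 = 5.21 / 2.2066 = 2.3611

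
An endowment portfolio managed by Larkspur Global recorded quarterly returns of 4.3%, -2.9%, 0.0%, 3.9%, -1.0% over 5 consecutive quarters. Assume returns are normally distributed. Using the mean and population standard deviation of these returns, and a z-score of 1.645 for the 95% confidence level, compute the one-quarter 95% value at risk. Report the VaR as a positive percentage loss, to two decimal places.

3.76

r̄ = (4.3 − 2.9 + 0 + 3.9 − 1) / 5 = 4.30 / 5 = 0.8600%
Population std dev = √[39.4120 / 5] = 2.8076%
VaR = −(r̄ − z·σ) = −(0.8600 − 1.645 × 2.8076) = −(-3.7585) = 3.7585%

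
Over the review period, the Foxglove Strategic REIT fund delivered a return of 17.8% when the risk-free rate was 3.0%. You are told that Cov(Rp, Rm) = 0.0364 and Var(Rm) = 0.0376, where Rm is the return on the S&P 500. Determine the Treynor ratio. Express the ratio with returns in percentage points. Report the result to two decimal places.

β = Cov / Var = 0.0364 / 0.0376 = 0.9681
Treynor = (Rp − Rf) / β = (17.8% − 3.0%) / 0.9681 = 14.80 / 0.9681 = 15.2877

15.29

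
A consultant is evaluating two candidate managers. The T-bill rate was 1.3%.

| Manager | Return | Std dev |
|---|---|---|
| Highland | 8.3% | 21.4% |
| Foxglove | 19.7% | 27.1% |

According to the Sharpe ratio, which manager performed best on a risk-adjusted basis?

Highland: Sharpe ratio = (8.3% − 1.3%) / 21.4% = 0.327
Foxglove: Sharpe ratio = (19.7% − 1.3%) / 27.1% = 0.679
Highest: Foxglove (0.679).

Foxglove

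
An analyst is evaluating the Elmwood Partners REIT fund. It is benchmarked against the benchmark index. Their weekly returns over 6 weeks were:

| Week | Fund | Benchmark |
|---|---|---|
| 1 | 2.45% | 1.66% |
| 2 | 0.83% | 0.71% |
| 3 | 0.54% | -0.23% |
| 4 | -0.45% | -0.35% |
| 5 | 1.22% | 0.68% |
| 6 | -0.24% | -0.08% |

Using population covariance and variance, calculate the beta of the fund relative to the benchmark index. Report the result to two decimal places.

r̄p = 0.7250%,  r̄m = 0.3983%
Cov = Σ(rp − r̄p)(rm − r̄m) / 6 = 0.6343
Var(rm) = Σ(rm − r̄m)² / 6 = 0.4920
β = Cov / Var = 0.6343 / 0.4920 = 1.2892

1.29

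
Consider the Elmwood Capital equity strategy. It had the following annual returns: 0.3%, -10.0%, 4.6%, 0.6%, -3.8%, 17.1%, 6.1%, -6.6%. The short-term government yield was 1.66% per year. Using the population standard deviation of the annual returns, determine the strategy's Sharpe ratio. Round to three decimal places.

r̄ = (0.3 − 10 + 4.6 + 0.6 − 3.8 + 17.1 + 6.1 − 6.6) / 8 = 8.30 / 8 = 1.0375%
Population std dev = √[500.6188 / 8] = 7.9106%
Sharpe = (r̄ − rf) / σ = (1.0375 − 1.66) / 7.9106 = -0.6225 / 7.9106 = -0.0787

-0.079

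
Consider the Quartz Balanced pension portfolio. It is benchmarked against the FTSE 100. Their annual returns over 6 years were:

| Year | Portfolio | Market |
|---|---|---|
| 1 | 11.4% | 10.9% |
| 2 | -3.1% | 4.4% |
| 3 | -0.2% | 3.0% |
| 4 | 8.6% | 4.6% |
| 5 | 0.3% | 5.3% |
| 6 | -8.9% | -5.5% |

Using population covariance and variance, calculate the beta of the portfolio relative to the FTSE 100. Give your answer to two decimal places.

r̄p = 1.3500%,  r̄m = 3.7833%
Cov = Σ(rp − r̄p)(rm − r̄m) / 6 = 28.2458
Var(rm) = Σ(rm − r̄m)² / 6 = 23.4647
β = Cov / Var = 28.2458 / 23.4647 = 1.2038

1.20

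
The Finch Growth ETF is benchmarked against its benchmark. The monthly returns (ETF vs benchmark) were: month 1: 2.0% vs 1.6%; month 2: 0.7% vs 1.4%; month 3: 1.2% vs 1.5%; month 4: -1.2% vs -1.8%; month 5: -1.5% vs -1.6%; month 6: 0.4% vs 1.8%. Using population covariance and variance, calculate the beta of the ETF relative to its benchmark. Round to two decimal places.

0.73

r̄p = 0.2667%,  r̄m = 0.4833%
Cov = Σ(rp − r̄p)(rm − r̄m) / 6 = 1.7478
Var(rm) = Σ(rm − r̄m)² / 6 = 2.4014
β = Cov / Var = 1.7478 / 2.4014 = 0.7278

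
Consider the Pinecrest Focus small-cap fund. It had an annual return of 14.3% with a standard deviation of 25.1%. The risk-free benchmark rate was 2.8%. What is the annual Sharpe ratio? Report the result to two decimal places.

Sharpe = (Rp − Rf) / σp = (14.3% − 2.8%) / 25.1% = 11.50% / 25.1% = 0.4582

0.46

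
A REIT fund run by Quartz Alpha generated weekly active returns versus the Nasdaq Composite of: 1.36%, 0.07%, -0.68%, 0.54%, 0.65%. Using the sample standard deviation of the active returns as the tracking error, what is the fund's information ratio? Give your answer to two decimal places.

r̄ = (1.36 + 0.07 − 0.68 + 0.54 + 0.65) / 5 = 0.3880%
Sample σ = √[Σ(r − r̄)² / 4] = √[2.2783 / 4] = √0.5696 = 0.7547%
IR = r̄ / tracking error = 0.3880 / 0.7547 = 0.5141

0.51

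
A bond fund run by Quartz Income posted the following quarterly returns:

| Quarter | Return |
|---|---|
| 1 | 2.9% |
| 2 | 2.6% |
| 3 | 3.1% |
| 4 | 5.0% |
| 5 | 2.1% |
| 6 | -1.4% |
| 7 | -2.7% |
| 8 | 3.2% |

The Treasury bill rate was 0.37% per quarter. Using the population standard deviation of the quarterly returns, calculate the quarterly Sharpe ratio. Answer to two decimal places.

Mean return μ = 14.80 / 8 = 1.8500%
Σ(r − μ)² = 46.3000; population σ = √(46.3000/8) = 2.4057%
Sharpe = (μ − rf) / σ = (1.8500 − 0.37) / 2.4057 = 1.4800 / 2.4057 = 0.6152

0.62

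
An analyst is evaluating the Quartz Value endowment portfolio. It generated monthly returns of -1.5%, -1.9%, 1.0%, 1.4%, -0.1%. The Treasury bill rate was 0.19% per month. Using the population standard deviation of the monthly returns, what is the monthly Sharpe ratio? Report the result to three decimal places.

Mean return μ = -1.10 / 5 = -0.2200%
Σ(r − μ)² = (-1.5 − (-0.2200))² + (-1.9 − (-0.2200))² + … = 8.5880
σ = √[8.5880 / 5] = 1.3106%
Sharpe = (μ − rf) / σ = (-0.2200 − 0.19) / 1.3106 = -0.4100 / 1.3106 = -0.3128

-0.313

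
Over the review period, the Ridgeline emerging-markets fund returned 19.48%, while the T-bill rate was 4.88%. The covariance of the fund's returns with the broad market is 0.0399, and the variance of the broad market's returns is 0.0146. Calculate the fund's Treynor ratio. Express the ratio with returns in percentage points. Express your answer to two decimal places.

β = Cov / Var = 0.0399 / 0.0146 = 2.7329
Treynor = (Rp − Rf) / β = (19.48% − 4.88%) / 2.7329 = 14.60 / 2.7329 = 5.3423

5.34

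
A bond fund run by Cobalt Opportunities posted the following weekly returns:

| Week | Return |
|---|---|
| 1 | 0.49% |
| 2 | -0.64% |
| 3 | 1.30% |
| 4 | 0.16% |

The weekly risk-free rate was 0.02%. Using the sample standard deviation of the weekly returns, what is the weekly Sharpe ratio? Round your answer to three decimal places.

Mean return μ = 1.310 / 4 = 0.3275%
Sample σ = √[Σ(r − μ)² / 3] = √[1.9363 / 3] = √0.6454 = 0.8034%
Sharpe = (μ − rf) / σ = (0.3275 − 0.02) / 0.8034 = 0.3075 / 0.8034 = 0.3827

0.383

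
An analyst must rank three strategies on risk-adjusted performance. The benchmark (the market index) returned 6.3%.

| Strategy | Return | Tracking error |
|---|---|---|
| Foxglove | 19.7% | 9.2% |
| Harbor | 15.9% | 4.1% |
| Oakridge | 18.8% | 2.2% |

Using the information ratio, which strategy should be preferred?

Foxglove: IR = (19.7% − 6.3%) / 9.2% = 1.457
Harbor: IR = (15.9% − 6.3%) / 4.1% = 2.341
Oakridge: IR = (18.8% − 6.3%) / 2.2% = 5.682
Highest: Oakridge (5.682).

Oakridge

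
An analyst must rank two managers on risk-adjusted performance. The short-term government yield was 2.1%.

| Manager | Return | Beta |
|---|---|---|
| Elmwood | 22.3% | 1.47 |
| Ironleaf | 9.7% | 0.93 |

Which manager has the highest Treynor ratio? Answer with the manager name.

Elmwood

Elmwood: Treynor = (22.3% − 2.1%) / 1.47 = 13.741
Ironleaf: Treynor = (9.7% − 2.1%) / 0.93 = 8.172
Highest: Elmwood (13.741).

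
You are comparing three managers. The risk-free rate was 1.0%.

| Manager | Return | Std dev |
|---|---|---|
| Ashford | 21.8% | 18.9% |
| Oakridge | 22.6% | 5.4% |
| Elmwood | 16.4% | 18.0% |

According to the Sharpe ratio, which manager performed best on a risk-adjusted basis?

Ashford: Sharpe ratio = (21.8% − 1.0%) / 18.9% = 1.101
Oakridge: Sharpe ratio = (22.6% − 1.0%) / 5.4% = 4.000
Elmwood: Sharpe ratio = (16.4% − 1.0%) / 18.0% = 0.856
Highest: Oakridge (4.000).

Oakridge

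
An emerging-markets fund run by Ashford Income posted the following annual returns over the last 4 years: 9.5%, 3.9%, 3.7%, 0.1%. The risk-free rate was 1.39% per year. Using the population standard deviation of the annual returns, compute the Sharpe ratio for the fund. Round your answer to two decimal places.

μ = (9.5 + 3.9 + 3.7 + 0.1) / 4 = 17.20 / 4 = 4.3000%
Population σ = √[Σ(r − μ)² / 4] = √[45.2000 / 4] = √11.3000 = 3.3615%
Sharpe = (μ − rf) / σ = (4.3000 − 1.39) / 3.3615 = 2.9100 / 3.3615 = 0.8657

0.87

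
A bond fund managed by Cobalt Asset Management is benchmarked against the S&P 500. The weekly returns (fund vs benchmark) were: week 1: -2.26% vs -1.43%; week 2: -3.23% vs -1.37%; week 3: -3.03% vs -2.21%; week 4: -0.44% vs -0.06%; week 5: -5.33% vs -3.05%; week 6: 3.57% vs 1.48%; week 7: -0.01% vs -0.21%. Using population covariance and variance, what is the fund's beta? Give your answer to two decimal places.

r̄p = -1.5329%,  r̄m = -0.9786%
Cov = Σ(rp − r̄p)(rm − r̄m) / 7 = 3.6317
Var(rm) = Σ(rm − r̄m)² / 7 = 1.9490
β = Cov / Var = 3.6317 / 1.9490 = 1.8634

1.86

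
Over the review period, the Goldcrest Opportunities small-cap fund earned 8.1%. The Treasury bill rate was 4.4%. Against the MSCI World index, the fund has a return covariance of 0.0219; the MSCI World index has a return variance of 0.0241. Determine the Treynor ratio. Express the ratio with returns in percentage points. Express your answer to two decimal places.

β = Cov / Var = 0.0219 / 0.0241 = 0.9087
Treynor = (Rp − Rf) / β = (8.1% − 4.4%) / 0.9087 = 3.70 / 0.9087 = 4.0718

4.07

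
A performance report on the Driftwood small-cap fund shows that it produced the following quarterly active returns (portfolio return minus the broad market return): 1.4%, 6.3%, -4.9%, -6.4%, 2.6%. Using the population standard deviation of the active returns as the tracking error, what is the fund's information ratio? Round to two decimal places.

-0.04

Mean return μ = -1.00 / 5 = -0.2000%
Σ(r − μ)² = 113.1800; population σ = √(113.1800/5) = 4.7577%
IR = μ / tracking error = -0.2000 / 4.7577 = -0.0420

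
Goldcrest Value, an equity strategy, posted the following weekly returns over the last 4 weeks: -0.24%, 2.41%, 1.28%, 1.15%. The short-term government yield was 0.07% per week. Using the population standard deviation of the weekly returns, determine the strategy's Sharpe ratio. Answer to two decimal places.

r̄ = (-0.24 + 2.41 + 1.28 + 1.15) / 4 = 4.600 / 4 = 1.1500%
Population σ = √[Σ(r − r̄)² / 4] = √[3.5366 / 4] = √0.8842 = 0.9403%
Sharpe = (r̄ − rf) / σ = (1.1500 − 0.07) / 0.9403 = 1.0800 / 0.9403 = 1.1486

1.15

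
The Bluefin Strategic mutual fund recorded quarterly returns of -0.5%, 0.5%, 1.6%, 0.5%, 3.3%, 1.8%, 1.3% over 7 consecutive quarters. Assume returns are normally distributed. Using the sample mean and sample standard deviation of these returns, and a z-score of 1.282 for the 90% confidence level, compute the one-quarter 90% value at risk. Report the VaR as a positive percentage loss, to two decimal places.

0.34

r̄ = (-0.5 + 0.5 + 1.6 + 0.5 + 3.3 + 1.8 + 1.3) / 7 = 1.2143%
Σ(r − r̄)² = (-0.5 − 1.2143)² + (0.5 − 1.2143)² + … = 8.8086
sample σ = √(8.8086 / 6) = √1.4681 = 1.2117%
VaR = −(r̄ − z·σ) = −(1.2143 − 1.282 × 1.2117) = −(-0.3391) = 0.3391%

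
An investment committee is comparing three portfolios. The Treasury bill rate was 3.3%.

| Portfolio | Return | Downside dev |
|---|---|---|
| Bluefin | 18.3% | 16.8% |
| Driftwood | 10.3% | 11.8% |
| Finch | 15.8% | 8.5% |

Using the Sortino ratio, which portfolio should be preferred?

Finch

Bluefin: Sortino ratio = (18.3% − 3.3%) / 16.8% = 0.893
Driftwood: Sortino ratio = (10.3% − 3.3%) / 11.8% = 0.593
Finch: Sortino ratio = (15.8% − 3.3%) / 8.5% = 1.471
Highest: Finch (1.471).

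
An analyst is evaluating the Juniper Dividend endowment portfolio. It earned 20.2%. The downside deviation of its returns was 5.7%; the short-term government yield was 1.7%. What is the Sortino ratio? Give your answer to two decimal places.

Sortino = (Rp − Rf) / σd = (20.2% − 1.7%) / 5.7% = 18.50% / 5.7% = 3.2456

3.25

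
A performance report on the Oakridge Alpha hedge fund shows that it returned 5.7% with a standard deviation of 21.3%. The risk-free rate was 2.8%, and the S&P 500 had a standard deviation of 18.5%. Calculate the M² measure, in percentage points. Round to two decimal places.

Sharpe = (Rp − Rf) / σp = (5.7% − 2.8%) / 21.3% = 0.1362
M² = Rf + Sharpe × σm = 2.8% + 0.1362 × 18.5% = 5.3197%

5.32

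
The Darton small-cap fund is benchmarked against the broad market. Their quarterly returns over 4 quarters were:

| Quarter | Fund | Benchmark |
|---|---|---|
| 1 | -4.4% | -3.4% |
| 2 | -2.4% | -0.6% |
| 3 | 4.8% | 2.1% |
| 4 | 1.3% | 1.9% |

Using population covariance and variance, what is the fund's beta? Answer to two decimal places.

r̄p = -0.1750%,  r̄m = 0.0000%
Cov = Σ(rp − r̄p)(rm − r̄m) / 4 = 7.2375
Var(rm) = Σ(rm − r̄m)² / 4 = 4.9850
β = Cov / Var = 7.2375 / 4.9850 = 1.4519

1.45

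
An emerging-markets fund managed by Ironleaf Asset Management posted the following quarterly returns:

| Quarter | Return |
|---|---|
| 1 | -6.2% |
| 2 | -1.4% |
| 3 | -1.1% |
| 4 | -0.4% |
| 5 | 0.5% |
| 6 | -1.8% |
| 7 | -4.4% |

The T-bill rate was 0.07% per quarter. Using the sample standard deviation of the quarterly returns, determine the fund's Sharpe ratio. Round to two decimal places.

μ = (-6.2 − 1.4 − 1.1 − 0.4 + 0.5 − 1.8 − 4.4) / 7 = -14.80 / 7 = -2.1143%
Sample σ = √[Σ(r − μ)² / 6] = √[33.3286 / 6] = √5.5548 = 2.3569%
Sharpe = (μ − rf) / σ = (-2.1143 − 0.07) / 2.3569 = -2.1843 / 2.3569 = -0.9268

-0.93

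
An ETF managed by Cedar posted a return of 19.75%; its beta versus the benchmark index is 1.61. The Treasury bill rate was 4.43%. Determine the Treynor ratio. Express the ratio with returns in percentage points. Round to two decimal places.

9.52

Treynor = (Rp − Rf) / β = (19.75% − 4.43%) / 1.61 = 15.32 / 1.61 = 9.5155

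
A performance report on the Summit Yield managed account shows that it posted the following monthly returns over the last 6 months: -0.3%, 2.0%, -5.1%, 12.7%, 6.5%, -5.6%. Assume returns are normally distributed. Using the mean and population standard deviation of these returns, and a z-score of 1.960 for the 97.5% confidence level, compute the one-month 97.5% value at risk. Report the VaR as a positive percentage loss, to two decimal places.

10.89

r̄ = (-0.3 + 2 − 5.1 + 12.7 + 6.5 − 5.6) / 6 = 10.20 / 6 = 1.7000%
Population std dev = √[247.6600 / 6] = 6.4247%
VaR = −(r̄ − z·σ) = −(1.7000 − 1.960 × 6.4247) = −(-10.8924) = 10.8924%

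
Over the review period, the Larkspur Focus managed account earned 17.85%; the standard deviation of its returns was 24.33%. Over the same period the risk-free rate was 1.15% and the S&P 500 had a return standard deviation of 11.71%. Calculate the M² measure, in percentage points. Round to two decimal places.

9.19

Sharpe = (Rp − Rf) / σp = (17.85% − 1.15%) / 24.33% = 0.6864
M² = Rf + Sharpe × σm = 1.15% + 0.6864 × 11.71% = 9.1877%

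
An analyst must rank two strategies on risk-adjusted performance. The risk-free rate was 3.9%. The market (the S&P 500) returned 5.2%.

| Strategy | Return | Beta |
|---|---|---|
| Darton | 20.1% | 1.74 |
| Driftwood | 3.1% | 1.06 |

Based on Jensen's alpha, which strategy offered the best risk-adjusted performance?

Darton

Darton: α = 20.1% − [3.9% + 1.74 × (5.2% − 3.9%)] = 13.938
Driftwood: α = 3.1% − [3.9% + 1.06 × (5.2% − 3.9%)] = -2.178
Highest: Darton (13.938).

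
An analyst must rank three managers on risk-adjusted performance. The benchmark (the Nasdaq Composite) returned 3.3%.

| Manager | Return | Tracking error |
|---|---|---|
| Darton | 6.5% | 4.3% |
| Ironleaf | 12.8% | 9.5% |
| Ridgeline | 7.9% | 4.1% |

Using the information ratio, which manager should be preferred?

Ridgeline

Darton: IR = (6.5% − 3.3%) / 4.3% = 0.744
Ironleaf: IR = (12.8% − 3.3%) / 9.5% = 1.000
Ridgeline: IR = (7.9% − 3.3%) / 4.1% = 1.122
Highest: Ridgeline (1.122).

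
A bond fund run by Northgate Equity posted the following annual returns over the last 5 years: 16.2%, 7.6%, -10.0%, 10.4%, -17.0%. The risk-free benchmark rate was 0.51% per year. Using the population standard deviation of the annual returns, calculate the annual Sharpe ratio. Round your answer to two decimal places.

0.07

Mean return μ = 7.20 / 5 = 1.4400%
Σ(r − μ)² = (16.2 − 1.4400)² + (7.6 − 1.4400)² + (-10 − 1.4400)² + … = 806.9920
σ = √[806.9920 / 5] = 12.7043%
Sharpe = (μ − rf) / σ = (1.4400 − 0.51) / 12.7043 = 0.9300 / 12.7043 = 0.0732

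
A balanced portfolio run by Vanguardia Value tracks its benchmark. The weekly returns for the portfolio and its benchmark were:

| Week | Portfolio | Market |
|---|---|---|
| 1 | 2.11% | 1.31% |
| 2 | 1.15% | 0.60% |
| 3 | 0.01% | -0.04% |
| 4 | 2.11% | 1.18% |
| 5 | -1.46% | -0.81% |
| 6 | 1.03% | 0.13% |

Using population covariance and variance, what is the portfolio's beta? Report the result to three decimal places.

r̄p = 0.8250%,  r̄m = 0.3950%
Cov = Σ(rp − r̄p)(rm − r̄m) / 6 = 0.8841
Var(rm) = Σ(rm − r̄m)² / 6 = 0.5345
β = Cov / Var = 0.8841 / 0.5345 = 1.6541

1.654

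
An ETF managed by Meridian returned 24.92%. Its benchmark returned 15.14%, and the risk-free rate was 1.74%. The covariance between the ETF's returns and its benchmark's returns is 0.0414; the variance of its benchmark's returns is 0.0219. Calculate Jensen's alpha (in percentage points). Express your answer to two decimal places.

-2.15

β = Cov / Var = 0.0414 / 0.0219 = 1.8904
E[R] = Rf + β(Rm − Rf) = 1.74% + 1.8904 × (15.14% − 1.74%) = 27.0714%
α = Rp − E[R] = 24.92% − 27.0714% = -2.1514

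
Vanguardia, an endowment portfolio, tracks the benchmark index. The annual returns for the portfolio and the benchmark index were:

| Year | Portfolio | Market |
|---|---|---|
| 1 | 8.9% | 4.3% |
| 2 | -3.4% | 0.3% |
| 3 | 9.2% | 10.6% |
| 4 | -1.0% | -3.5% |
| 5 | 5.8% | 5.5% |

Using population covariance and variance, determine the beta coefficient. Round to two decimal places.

r̄p = 3.9000%,  r̄m = 3.4400%
Cov = Σ(rp − r̄p)(rm − r̄m) / 5 = 20.6180
Var(rm) = Σ(rm − r̄m)² / 5 = 22.8544
β = Cov / Var = 20.6180 / 22.8544 = 0.9021

0.90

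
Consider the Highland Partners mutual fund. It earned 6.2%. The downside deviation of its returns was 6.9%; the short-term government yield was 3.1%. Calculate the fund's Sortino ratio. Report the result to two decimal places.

Sortino = (Rp − Rf) / σd = (6.2% − 3.1%) / 6.9% = 3.10% / 6.9% = 0.4493

0.45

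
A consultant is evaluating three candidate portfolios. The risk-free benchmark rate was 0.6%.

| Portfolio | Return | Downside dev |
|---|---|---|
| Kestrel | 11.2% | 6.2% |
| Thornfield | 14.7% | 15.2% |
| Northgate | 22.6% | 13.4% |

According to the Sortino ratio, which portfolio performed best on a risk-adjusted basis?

Kestrel

Kestrel: Sortino ratio = (11.2% − 0.6%) / 6.2% = 1.710
Thornfield: Sortino ratio = (14.7% − 0.6%) / 15.2% = 0.928
Northgate: Sortino ratio = (22.6% − 0.6%) / 13.4% = 1.642
Highest: Kestrel (1.710).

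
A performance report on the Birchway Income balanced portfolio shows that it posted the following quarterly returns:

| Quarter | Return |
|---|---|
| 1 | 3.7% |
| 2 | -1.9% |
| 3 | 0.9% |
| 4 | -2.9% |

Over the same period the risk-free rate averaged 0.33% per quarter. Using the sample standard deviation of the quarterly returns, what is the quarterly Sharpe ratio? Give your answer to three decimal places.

-0.128

μ = (3.7 − 1.9 + 0.9 − 2.9) / 4 = -0.20 / 4 = -0.0500%
Σ(r − μ)² = 26.5100; sample σ = √(26.5100/3) = 2.9727%
Sharpe = (μ − rf) / σ = (-0.0500 − 0.33) / 2.9727 = -0.3800 / 2.9727 = -0.1278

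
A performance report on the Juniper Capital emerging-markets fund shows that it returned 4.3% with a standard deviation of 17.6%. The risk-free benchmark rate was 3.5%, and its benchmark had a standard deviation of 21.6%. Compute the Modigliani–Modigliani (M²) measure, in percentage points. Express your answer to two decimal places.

Sharpe = (Rp − Rf) / σp = (4.3% − 3.5%) / 17.6% = 0.0455
M² = Rf + Sharpe × σm = 3.5% + 0.0455 × 21.6% = 4.4828%

4.48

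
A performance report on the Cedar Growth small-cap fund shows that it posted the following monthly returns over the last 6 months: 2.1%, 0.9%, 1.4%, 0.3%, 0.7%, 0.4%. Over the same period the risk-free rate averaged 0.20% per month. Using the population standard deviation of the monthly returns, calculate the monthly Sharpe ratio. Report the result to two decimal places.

r̄ = (2.1 + 0.9 + 1.4 + 0.3 + 0.7 + 0.4) / 6 = 0.9667%
Σ(r − r̄)² = 2.3133; population σ = √(2.3133/6) = 0.6209%
Sharpe = (r̄ − rf) / σ = (0.9667 − 0.2) / 0.6209 = 0.7667 / 0.6209 = 1.2348

1.23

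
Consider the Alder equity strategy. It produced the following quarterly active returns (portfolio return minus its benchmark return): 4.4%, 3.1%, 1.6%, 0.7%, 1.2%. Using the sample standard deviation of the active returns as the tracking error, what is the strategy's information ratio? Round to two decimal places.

Mean return r̄ = 11.00 / 5 = 2.2000%
Sample σ = √[Σ(r − r̄)² / 4] = √[9.2600 / 4] = √2.3150 = 1.5215%
IR = r̄ / tracking error = 2.2000 / 1.5215 = 1.4459

1.45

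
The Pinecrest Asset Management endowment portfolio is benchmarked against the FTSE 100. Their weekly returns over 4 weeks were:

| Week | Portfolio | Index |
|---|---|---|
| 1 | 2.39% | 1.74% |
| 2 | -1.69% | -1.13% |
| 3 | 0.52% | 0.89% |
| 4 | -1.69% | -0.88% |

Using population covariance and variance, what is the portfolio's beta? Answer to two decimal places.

1.40

r̄p = -0.1175%,  r̄m = 0.1550%
Cov = Σ(rp − r̄p)(rm − r̄m) / 4 = 2.0228
Var(rm) = Σ(rm − r̄m)² / 4 = 1.4437
β = Cov / Var = 2.0228 / 1.4437 = 1.4011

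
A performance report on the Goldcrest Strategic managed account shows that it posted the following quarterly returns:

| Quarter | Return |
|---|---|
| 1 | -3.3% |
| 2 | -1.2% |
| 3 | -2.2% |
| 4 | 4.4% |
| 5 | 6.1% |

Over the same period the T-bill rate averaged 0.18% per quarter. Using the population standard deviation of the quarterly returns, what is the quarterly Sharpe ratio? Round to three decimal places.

r̄ = (-3.3 − 1.2 − 2.2 + 4.4 + 6.1) / 5 = 0.7600%
Σ(r − r̄)² = 70.8520; population σ = √(70.8520/5) = 3.7644%
Sharpe = (r̄ − rf) / σ = (0.7600 − 0.18) / 3.7644 = 0.5800 / 3.7644 = 0.1541

0.154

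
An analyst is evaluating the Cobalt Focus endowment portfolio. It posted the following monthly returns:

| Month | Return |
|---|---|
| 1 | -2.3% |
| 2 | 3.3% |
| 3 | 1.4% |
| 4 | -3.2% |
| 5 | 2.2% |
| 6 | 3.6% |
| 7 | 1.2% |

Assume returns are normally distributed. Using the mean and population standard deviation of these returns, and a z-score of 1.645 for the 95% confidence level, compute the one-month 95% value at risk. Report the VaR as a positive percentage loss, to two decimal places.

r̄ = (-2.3 + 3.3 + 1.4 − 3.2 + 2.2 + 3.6 + 1.2) / 7 = 0.8857%
Σ(r − r̄)² = (-2.3 − 0.8857)² + (3.3 − 0.8857)² + (1.4 − 0.8857)² + … = 42.1286
population σ = √(42.1286 / 7) = √6.0184 = 2.4532%
VaR = −(r̄ − z·σ) = −(0.8857 − 1.645 × 2.4532) = −(-3.1498) = 3.1498%

3.15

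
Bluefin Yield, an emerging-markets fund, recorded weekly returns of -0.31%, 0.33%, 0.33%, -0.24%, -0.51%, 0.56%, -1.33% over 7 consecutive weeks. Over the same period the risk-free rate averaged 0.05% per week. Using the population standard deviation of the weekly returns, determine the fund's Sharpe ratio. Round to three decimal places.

-0.362

μ = (-0.31 + 0.33 + 0.33 − 0.24 − 0.51 + 0.56 − 1.33) / 7 = -1.170 / 7 = -0.1671%
Σ(r − μ)² = (-0.31 − (-0.1671))² + (0.33 − (-0.1671))² + (0.33 − (-0.1671))² + … = 2.5185
σ = √[2.5185 / 7] = 0.5998%
Sharpe = (μ − rf) / σ = (-0.1671 − 0.05) / 0.5998 = -0.2171 / 0.5998 = -0.3620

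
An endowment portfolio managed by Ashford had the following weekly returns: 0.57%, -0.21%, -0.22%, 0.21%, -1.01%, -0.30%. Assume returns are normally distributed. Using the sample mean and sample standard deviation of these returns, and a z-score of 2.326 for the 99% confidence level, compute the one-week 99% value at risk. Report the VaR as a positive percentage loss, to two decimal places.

1.40

μ = (0.57 − 0.21 − 0.22 + 0.21 − 1.01 − 0.3) / 6 = -0.1600%
Σ(r − μ)² = 1.4180; sample σ = √(1.4180/5) = 0.5325%
VaR = −(μ − z·σ) = −(-0.1600 − 2.326 × 0.5325) = −(-1.3986) = 1.3986%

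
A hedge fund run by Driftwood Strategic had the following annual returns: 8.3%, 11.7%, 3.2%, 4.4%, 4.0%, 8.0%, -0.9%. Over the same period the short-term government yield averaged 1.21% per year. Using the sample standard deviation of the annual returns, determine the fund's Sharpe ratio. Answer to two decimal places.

1.05

μ = (8.3 + 11.7 + 3.2 + 4.4 + 4 + 8 − 0.9) / 7 = 5.5286%
Σ(r − μ)² = (8.3 − 5.5286)² + (11.7 − 5.5286)² + … = 102.2343
sample σ = √(102.2343 / 6) = √17.0391 = 4.1278%
Sharpe = (μ − rf) / σ = (5.5286 − 1.21) / 4.1278 = 4.3186 / 4.1278 = 1.0462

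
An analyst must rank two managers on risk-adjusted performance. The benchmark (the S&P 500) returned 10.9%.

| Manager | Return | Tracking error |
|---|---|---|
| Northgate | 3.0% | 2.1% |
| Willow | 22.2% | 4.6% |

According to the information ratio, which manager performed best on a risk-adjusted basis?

Northgate: IR = (3.0% − 10.9%) / 2.1% = -3.762
Willow: IR = (22.2% − 10.9%) / 4.6% = 2.457
Highest: Willow (2.457).

Willow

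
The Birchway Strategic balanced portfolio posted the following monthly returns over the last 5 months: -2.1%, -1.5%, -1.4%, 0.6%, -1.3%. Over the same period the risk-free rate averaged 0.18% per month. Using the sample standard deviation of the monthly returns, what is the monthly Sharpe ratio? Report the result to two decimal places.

-1.29

μ = (-2.1 − 1.5 − 1.4 + 0.6 − 1.3) / 5 = -5.70 / 5 = -1.1400%
Σ(r − μ)² = 4.1720; sample σ = √(4.1720/4) = 1.0213%
Sharpe = (μ − rf) / σ = (-1.1400 − 0.18) / 1.0213 = -1.3200 / 1.0213 = -1.2925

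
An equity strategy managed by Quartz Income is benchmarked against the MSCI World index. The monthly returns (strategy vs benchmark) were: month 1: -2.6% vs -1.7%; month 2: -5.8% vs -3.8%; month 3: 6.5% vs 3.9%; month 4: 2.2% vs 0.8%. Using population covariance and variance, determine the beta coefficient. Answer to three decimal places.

r̄p = 0.0750%,  r̄m = -0.2000%
Cov = Σ(rp − r̄p)(rm − r̄m) / 4 = 13.4075
Var(rm) = Σ(rm − r̄m)² / 4 = 8.2550
β = Cov / Var = 13.4075 / 8.2550 = 1.6242

1.624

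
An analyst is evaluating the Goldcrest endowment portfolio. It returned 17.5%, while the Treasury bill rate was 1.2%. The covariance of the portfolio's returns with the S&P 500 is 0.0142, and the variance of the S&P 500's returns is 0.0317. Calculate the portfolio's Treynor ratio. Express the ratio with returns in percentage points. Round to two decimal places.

β = Cov / Var = 0.0142 / 0.0317 = 0.4479
Treynor = (Rp − Rf) / β = (17.5% − 1.2%) / 0.4479 = 16.30 / 0.4479 = 36.3921

36.39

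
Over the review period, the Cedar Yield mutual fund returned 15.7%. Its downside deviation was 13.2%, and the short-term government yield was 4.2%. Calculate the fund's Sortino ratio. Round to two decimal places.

0.87

Sortino = (Rp − Rf) / σd = (15.7% − 4.2%) / 13.2% = 11.50% / 13.2% = 0.8712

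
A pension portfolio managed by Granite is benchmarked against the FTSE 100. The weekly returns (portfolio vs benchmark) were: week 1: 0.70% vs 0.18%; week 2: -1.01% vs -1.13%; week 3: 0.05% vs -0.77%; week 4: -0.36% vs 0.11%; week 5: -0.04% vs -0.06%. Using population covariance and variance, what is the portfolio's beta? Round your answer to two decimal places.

0.71

r̄p = -0.1320%,  r̄m = -0.3340%
Cov = Σ(rp − r̄p)(rm − r̄m) / 5 = 0.1942
Var(rm) = Σ(rm − r̄m)² / 5 = 0.2720
β = Cov / Var = 0.1942 / 0.2720 = 0.7140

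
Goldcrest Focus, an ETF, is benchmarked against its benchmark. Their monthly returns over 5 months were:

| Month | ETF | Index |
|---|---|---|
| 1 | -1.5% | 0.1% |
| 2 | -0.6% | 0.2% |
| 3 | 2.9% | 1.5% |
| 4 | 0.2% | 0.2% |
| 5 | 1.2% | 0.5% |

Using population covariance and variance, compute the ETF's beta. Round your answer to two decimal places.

2.70

r̄p = 0.4400%,  r̄m = 0.5000%
Cov = Σ(rp − r̄p)(rm − r̄m) / 5 = 0.7240
Var(rm) = Σ(rm − r̄m)² / 5 = 0.2680
β = Cov / Var = 0.7240 / 0.2680 = 2.7015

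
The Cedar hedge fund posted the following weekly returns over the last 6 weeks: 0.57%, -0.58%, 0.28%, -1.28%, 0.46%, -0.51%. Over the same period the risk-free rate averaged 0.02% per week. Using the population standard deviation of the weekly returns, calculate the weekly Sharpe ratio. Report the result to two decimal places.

-0.30

r̄ = (0.57 − 0.58 + 0.28 − 1.28 + 0.46 − 0.51) / 6 = -1.060 / 6 = -0.1767%
Population σ = √[Σ(r − r̄)² / 6] = √[2.6625 / 6] = √0.4438 = 0.6662%
Sharpe = (r̄ − rf) / σ = (-0.1767 − 0.02) / 0.6662 = -0.1967 / 0.6662 = -0.2953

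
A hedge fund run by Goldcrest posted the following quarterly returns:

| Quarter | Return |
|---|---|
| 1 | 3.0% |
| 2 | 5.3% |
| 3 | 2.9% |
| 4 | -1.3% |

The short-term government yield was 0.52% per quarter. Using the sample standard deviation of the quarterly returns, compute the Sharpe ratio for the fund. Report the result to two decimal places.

μ = (3 + 5.3 + 2.9 − 1.3) / 4 = 2.4750%
Sample σ = √[Σ(r − μ)² / 3] = √[22.6875 / 3] = √7.5625 = 2.7500%
Sharpe = (μ − rf) / σ = (2.4750 − 0.52) / 2.7500 = 1.9550 / 2.7500 = 0.7109

0.71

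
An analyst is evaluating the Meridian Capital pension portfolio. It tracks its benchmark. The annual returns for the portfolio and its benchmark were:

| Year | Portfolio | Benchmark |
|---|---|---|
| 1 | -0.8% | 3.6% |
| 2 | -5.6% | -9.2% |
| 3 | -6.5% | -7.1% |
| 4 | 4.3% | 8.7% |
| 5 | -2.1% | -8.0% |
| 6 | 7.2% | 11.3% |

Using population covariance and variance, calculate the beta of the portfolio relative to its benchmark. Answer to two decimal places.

r̄p = -0.5833%,  r̄m = -0.1167%
Cov = Σ(rp − r̄p)(rm − r̄m) / 6 = 38.3253
Var(rm) = Σ(rm − r̄m)² / 6 = 69.2181
β = Cov / Var = 38.3253 / 69.2181 = 0.5537

0.55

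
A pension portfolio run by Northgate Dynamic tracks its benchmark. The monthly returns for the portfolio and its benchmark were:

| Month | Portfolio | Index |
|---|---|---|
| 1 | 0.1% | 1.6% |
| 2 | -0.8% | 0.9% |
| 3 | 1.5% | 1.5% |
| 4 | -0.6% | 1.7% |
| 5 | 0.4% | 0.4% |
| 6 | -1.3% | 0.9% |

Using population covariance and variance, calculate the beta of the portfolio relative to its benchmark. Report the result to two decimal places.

r̄p = -0.1167%,  r̄m = 1.1667%
Cov = Σ(rp − r̄p)(rm − r̄m) / 6 = 0.0794
Var(rm) = Σ(rm − r̄m)² / 6 = 0.2189
β = Cov / Var = 0.0794 / 0.2189 = 0.3627

0.36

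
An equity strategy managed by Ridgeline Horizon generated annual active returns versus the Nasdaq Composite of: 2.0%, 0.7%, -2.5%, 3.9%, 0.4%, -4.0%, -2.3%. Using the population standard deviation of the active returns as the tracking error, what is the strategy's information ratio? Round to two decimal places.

-0.10

r̄ = (2 + 0.7 − 2.5 + 3.9 + 0.4 − 4 − 2.3) / 7 = -1.80 / 7 = -0.2571%
Σ(r − r̄)² = (2 − (-0.2571))² + (0.7 − (-0.2571))² + … = 46.9371
population σ = √(46.9371 / 7) = √6.7053 = 2.5895%
IR = r̄ / tracking error = -0.2571 / 2.5895 = -0.0993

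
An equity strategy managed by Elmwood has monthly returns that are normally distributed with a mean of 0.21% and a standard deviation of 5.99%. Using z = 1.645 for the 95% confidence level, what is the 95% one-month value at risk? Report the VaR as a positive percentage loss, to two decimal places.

9.64

VaR (as % loss) = −(μ − z·σ) = −(0.21% − 1.645 × 5.99%) = −(-9.64355%) = 9.64355%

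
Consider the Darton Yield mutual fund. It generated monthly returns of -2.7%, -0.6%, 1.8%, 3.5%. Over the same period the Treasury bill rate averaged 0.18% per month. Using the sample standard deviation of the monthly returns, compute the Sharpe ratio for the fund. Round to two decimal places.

μ = (-2.7 − 0.6 + 1.8 + 3.5) / 4 = 2.00 / 4 = 0.5000%
Σ(r − μ)² = 22.1400; sample σ = √(22.1400/3) = 2.7166%
Sharpe = (μ − rf) / σ = (0.5000 − 0.18) / 2.7166 = 0.3200 / 2.7166 = 0.1178

0.12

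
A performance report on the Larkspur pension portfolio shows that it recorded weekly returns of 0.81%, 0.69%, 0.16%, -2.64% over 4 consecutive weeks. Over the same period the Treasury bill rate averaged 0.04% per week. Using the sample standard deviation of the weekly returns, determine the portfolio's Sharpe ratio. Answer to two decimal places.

μ = (0.81 + 0.69 + 0.16 − 2.64) / 4 = -0.980 / 4 = -0.2450%
Σ(r − μ)² = (0.81 − (-0.2450))² + (0.69 − (-0.2450))² + (0.16 − (-0.2450))² + … = 7.8873
sample σ = √(7.8873 / 3) = √2.6291 = 1.6214%
Sharpe = (μ − rf) / σ = (-0.2450 − 0.04) / 1.6214 = -0.2850 / 1.6214 = -0.1758

-0.18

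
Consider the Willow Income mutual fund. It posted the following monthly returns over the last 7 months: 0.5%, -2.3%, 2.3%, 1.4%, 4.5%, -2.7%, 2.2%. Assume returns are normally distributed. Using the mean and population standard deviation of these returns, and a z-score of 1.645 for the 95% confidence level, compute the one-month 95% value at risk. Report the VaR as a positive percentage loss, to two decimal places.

μ = (0.5 − 2.3 + 2.3 + 1.4 + 4.5 − 2.7 + 2.2) / 7 = 5.90 / 7 = 0.8429%
Σ(r − μ)² = (0.5 − 0.8429)² + (-2.3 − 0.8429)² + (2.3 − 0.8429)² + … = 40.1971
population σ = √(40.1971 / 7) = √5.7424 = 2.3963%
VaR = −(μ − z·σ) = −(0.8429 − 1.645 × 2.3963) = −(-3.0990) = 3.0990%

3.10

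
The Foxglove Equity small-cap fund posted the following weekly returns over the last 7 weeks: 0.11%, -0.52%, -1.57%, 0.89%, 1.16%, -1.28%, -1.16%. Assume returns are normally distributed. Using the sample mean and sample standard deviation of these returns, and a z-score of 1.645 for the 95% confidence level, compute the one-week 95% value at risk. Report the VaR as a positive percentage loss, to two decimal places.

2.12

r̄ = (0.11 − 0.52 − 1.57 + 0.89 + 1.16 − 1.28 − 1.16) / 7 = -0.3386%
Σ(r − r̄)² = 7.0667; sample σ = √(7.0667/6) = 1.0853%
VaR = −(r̄ − z·σ) = −(-0.3386 − 1.645 × 1.0853) = −(-2.1239) = 2.1239%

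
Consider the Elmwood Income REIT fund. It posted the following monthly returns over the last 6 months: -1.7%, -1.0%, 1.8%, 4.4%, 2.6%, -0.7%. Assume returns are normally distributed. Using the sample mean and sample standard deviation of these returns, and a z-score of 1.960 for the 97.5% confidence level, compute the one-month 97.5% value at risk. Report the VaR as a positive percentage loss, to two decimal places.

μ = (-1.7 − 1 + 1.8 + 4.4 + 2.6 − 0.7) / 6 = 0.9000%
Sample σ = √[Σ(r − μ)² / 5] = √[28.8800 / 5] = √5.7760 = 2.4033%
VaR = −(μ − z·σ) = −(0.9000 − 1.960 × 2.4033) = −(-3.8105) = 3.8105%

3.81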